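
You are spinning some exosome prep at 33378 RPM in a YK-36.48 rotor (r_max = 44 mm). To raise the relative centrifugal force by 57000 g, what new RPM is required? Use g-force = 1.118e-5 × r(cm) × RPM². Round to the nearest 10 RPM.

47670 RPM

r = 44 mm = 4.4 cm
Current RCF = 1.118 × 10⁻⁵ × 4.4 × (33378)² = 1.118 × 10⁻⁵ × 4.4 × 1,114,090,884 ≈ 54,804.4 × g
Target RCF = 54,804.4 + 57,000 = 111,804.4 × g
N² = 111,804.4 / (4.9192 × 10⁻⁵) = 2,272,816,718
N ≈ √2,272,816,718 ≈ 47,674.1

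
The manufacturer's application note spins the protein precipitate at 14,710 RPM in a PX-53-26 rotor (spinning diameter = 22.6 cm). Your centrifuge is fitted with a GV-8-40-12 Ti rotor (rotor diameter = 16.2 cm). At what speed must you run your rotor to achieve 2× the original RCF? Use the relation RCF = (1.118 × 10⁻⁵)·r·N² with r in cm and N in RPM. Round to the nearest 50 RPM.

24550 RPM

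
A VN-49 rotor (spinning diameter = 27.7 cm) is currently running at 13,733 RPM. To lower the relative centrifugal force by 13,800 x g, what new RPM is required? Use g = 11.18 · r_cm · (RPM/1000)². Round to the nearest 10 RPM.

9970 RPM

r = 27.7 / 2 = 13.85 cm
Current RCF = 11.18 × 13.85 × (13.733)² = 11.18 × 13.85 × 188.595289 ≈ 29,202.7 × g
Target RCF = 29,202.7 − 13,800 = 15,402.7 × g
(N/1000)² = 15,402.7 / 154.843 = 99.47301
N = 1000 × √99.47301 ≈ 9,973.6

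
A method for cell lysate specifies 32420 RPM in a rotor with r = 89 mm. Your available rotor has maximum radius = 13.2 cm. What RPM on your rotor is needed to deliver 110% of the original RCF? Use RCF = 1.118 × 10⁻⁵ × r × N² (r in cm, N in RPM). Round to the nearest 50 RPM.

27900 RPM

Original rotor: r = 89 mm = 8.9 cm
RCF_original = 1.118 × 10⁻⁵ × 8.9 × (32420)² = 1.118 × 10⁻⁵ × 8.9 × 1,051,056,400 ≈ 104,582.2 × g
Target RCF = 1.1 × 104,582.2 ≈ 115,040.4 × g
115,040.4 = 1.118 × 10⁻⁵ × 13.2 × N²
N² = 115,040.4 / (14.7576 × 10⁻⁵) = 779,533,257
N ≈ √779,533,257 ≈ 27,920.1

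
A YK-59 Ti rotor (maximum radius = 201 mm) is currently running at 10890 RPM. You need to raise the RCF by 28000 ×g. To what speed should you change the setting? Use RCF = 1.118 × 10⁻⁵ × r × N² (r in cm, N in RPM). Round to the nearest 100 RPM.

r = 201 mm = 20.1 cm
Current RCF = 1.118 × 10⁻⁵ × 20.1 × (10890)² = 1.118 × 10⁻⁵ × 20.1 × 118,592,100 ≈ 26,649.8 × g
Target RCF = 26,649.8 + 28,000 = 54,649.8 × g
N² = 54,649.8 / (22.4718 × 10⁻⁵) = 243,192,802
N ≈ √243,192,802 ≈ 15,594.6

N₂ ≈ 15600 RPM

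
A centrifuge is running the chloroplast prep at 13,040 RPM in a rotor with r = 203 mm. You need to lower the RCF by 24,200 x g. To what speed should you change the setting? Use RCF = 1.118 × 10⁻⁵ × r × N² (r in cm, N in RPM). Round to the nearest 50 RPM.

r = 203 mm = 20.3 cm
Current RCF = 1.118 × 10⁻⁵ × 20.3 × (13040)² = 1.118 × 10⁻⁵ × 20.3 × 170,041,600 ≈ 38,591.6 × g
Target RCF = 38,591.6 − 24,200 = 14,391.6 × g
N² = 14,391.6 / (22.6954 × 10⁻⁵) = 63,411,969
N ≈ √63,411,969 ≈ 7,963.2

7950 RPM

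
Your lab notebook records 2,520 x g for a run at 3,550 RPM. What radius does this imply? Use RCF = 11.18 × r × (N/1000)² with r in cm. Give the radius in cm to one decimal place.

2520 = 11.18 × r × (3.55)²
r = 2520 / (11.18 × 12.6025) = 2520 / 140.8959 ≈ 17.886 cm

≈ 17.9 cm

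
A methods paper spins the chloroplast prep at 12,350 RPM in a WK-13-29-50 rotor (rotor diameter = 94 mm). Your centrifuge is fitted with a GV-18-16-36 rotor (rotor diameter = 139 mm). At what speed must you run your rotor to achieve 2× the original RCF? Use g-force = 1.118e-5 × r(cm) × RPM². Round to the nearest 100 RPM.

Original rotor: r = 94 mm / 2 = 47 mm = 4.7 cm
RCF = 1.118 × 10⁻⁵ × r × N²
RCF_original = 1.118 × 10⁻⁵ × 4.7 × (12350)² = 1.118 × 10⁻⁵ × 4.7 × 152,522,500 ≈ 8,014.4 × g
Target RCF = 2 × 8,014.4 ≈ 16,028.8 × g
Your rotor: r = 139 mm / 2 = 69.5 mm = 6.95 cm
16,028.8 = 1.118 × 10⁻⁵ × 6.95 × N²
N² = 16,028.8 / (7.7701 × 10⁻⁵) = 206,288,207
N ≈ √206,288,207 ≈ 14,362.7

14400 RPM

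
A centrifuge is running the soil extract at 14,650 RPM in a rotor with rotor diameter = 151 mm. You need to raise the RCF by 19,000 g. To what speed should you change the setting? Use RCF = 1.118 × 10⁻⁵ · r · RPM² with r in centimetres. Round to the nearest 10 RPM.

N₂ ≈ 20970 RPM

r = 151 mm / 2 = 75.5 mm = 7.55 cm
Current RCF = 1.118 × 10⁻⁵ × 7.55 × (14650)² = 1.118 × 10⁻⁵ × 7.55 × 214,622,500 ≈ 18,116.1 × g
Target RCF = 18,116.1 + 19,000 = 37,116.1 × g
N² = 37,116.1 / (8.4409 × 10⁻⁵) = 439,717,329
N ≈ √439,717,329 ≈ 20,969.4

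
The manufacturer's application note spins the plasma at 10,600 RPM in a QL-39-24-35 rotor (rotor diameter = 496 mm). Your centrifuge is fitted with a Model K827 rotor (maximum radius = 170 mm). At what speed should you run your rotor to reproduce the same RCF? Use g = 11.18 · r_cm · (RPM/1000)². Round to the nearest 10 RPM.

≈ 12800 RPM

Original rotor: r = 496 mm / 2 = 248 mm = 24.8 cm
RCF_original = 11.18 × 24.8 × (10.6)² = 11.18 × 24.8 × 112.36 ≈ 31,153.4 × g
Your rotor: r = 170 mm = 17.0 cm
31,153.4 = 11.18 × 17 × (N/1000)²
(N/1000)² = 31,153.4 / 190.06 = 163.9135
N = 1000 × √163.9135 ≈ 12,802.9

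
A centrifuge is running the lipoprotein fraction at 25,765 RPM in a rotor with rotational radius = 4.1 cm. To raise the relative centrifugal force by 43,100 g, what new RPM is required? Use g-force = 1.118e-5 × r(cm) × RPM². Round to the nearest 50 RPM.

Current RCF = 1.118 × 10⁻⁵ × 4.1 × (25765)² = 1.118 × 10⁻⁵ × 4.1 × 663,835,225 ≈ 30,428.9 × g
Target RCF = 30,428.9 + 43,100 = 73,528.9 × g
N² = 73,528.9 / (4.5838 × 10⁻⁵) = 1,604,103,582
N ≈ √1,604,103,582 ≈ 40,051.3

N₂ ≈ 40050 RPM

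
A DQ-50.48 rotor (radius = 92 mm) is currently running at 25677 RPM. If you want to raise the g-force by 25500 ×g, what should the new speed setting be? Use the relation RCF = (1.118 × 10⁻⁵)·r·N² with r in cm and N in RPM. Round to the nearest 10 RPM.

N₂ ≈ 30120 RPM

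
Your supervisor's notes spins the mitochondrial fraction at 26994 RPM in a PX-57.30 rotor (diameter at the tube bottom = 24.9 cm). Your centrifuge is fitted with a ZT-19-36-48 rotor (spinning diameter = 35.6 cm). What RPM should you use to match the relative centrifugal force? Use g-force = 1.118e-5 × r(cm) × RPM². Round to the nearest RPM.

Original rotor: r = 24.9 / 2 = 12.45 cm
RCF_original = 1.118 × 10⁻⁵ × 12.45 × (26994)² = 1.118 × 10⁻⁵ × 12.45 × 728,676,036 ≈ 101,425.1 × g
Your rotor: r = 35.6 / 2 = 17.8 cm
101,425.1 = 1.118 × 10⁻⁵ × 17.8 × N²
N² = 101,425.1 / (19.9004 × 10⁻⁵) = 509,663,625
N ≈ √509,663,625 ≈ 22,575.7

≈ 22576 RPM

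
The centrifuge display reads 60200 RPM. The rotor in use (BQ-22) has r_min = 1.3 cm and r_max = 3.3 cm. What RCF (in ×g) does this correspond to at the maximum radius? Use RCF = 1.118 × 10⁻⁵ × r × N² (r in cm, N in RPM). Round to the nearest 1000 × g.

134000 ×g

Use r_max = 3.3 cm.
RCF = 1.118 × 10⁻⁵ × 3.3 × (60200)² = 1.118 × 10⁻⁵ × 3.3 × 3,624,040,000 ≈ 133,705.3 × g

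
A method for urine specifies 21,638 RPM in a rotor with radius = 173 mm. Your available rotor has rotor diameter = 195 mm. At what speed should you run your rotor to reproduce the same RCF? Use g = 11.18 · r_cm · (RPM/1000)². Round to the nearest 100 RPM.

Original rotor: r = 173 mm = 17.3 cm
RCF = 11.18 × r × (N/1000)²
RCF_original = 11.18 × 17.3 × (21.638)² = 11.18 × 17.3 × 468.203044 ≈ 90,557 × g
Your rotor: r = 195 mm / 2 = 97.5 mm = 9.75 cm
90,557 = 11.18 × 9.75 × (N/1000)²
(N/1000)² = 90,557 / 109.005 = 830.7601
N = 1000 × √830.7601 ≈ 28,822.9

≈ 28800 RPM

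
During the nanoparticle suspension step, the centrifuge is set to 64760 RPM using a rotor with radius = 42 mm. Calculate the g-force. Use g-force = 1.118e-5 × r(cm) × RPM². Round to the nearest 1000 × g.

RCF ≈ 197000 × g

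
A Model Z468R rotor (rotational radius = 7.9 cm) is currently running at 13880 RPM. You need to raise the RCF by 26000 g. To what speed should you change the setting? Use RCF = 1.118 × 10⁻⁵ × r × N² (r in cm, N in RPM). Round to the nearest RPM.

Current RCF = 1.118 × 10⁻⁵ × 7.9 × (13880)² = 1.118 × 10⁻⁵ × 7.9 × 192,654,400 ≈ 17,015.6 × g
Target RCF = 17,015.6 + 26,000 = 43,015.6 × g
N² = 43,015.6 / (8.8322 × 10⁻⁵) = 487,031,544
N ≈ √487,031,544 ≈ 22,068.8

22069 RPM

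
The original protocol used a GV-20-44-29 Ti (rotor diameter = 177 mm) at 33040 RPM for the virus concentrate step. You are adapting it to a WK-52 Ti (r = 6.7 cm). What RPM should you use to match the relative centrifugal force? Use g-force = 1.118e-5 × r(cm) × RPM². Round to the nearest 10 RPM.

Original rotor: r = 177 mm / 2 = 88.5 mm = 8.85 cm
RCF_original = 1.118 × 10⁻⁵ × 8.85 × (33040)² = 1.118 × 10⁻⁵ × 8.85 × 1,091,641,600 ≈ 108,010.3 × g
108,010.3 = 1.118 × 10⁻⁵ × 6.7 × N²
N² = 108,010.3 / (7.4906 × 10⁻⁵) = 1,441,944,571
N ≈ √1,441,944,571 ≈ 37,972.9

37970 RPM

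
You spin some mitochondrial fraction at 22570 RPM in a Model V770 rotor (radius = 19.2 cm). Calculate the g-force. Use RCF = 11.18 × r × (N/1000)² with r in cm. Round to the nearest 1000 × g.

109000 ×g

RCF = 11.18 × 19.2 × (22.57)² = 11.18 × 19.2 × 509.4049 ≈ 109,346.8 × g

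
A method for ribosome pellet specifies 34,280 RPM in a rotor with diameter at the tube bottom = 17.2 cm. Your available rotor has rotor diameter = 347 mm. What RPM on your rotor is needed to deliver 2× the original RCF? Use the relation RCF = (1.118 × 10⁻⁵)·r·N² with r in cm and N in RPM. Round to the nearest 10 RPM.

34130 RPM

Original rotor: r = 17.2 / 2 = 8.6 cm
RCF_original = 1.118 × 10⁻⁵ × 8.6 × (34280)² = 1.118 × 10⁻⁵ × 8.6 × 1,175,118,400 ≈ 112,985.3 × g
Target RCF = 2 × 112,985.3 ≈ 225,970.6 × g
Your rotor: r = 347 mm / 2 = 173.5 mm = 17.35 cm
225,970.6 = 1.118 × 10⁻⁵ × 17.35 × N²
N² = 225,970.6 / (19.3973 × 10⁻⁵) = 1,164,959,041
N ≈ √1,164,959,041 ≈ 34,131.5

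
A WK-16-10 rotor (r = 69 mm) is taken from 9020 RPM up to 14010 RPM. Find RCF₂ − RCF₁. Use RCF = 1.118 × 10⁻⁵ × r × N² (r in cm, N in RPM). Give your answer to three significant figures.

≈ 8870 ×g

r = 69 mm = 6.9 cm
RCF₁ = 1.118 × 10⁻⁵ × 6.9 × (9020)² = 1.118 × 10⁻⁵ × 6.9 × 81,360,400 ≈ 6,276.3 × g
RCF₂ = 1.118 × 10⁻⁵ × 6.9 × (14010)² = 1.118 × 10⁻⁵ × 6.9 × 196,280,100 ≈ 15,141.4 × g
Increase = 15,141.4 − 6,276.3 = 8,865.1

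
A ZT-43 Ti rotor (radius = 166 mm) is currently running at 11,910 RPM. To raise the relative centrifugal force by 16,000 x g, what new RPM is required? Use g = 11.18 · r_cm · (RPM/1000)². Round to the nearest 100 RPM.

r = 166 mm = 16.6 cm
Current RCF = 11.18 × 16.6 × (11.91)² = 11.18 × 16.6 × 141.8481 ≈ 26,325.3 × g
Target RCF = 26,325.3 + 16,000 = 42,325.3 × g
(N/1000)² = 42,325.3 / 185.588 = 228.0605
N = 1000 × √228.0605 ≈ 15,101.7

≈ 15100 RPM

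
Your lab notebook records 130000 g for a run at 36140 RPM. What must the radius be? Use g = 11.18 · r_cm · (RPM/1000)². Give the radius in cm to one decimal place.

8.9 cm

130000 = 11.18 × r × (36.14)²
r = 130000 / (11.18 × 1306.0996) = 130000 / 14602.19 ≈ 8.903 cm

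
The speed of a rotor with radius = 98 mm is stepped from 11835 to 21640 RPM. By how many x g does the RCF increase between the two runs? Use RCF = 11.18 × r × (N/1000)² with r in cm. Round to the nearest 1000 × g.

36000 x g

r = 98 mm = 9.8 cm
RCF₁ = 11.18 × 9.8 × (11.835)² = 11.18 × 9.8 × 140.067225 ≈ 15,346.3 × g
RCF₂ = 11.18 × 9.8 × (21.64)² = 11.18 × 9.8 × 468.2896 ≈ 51,307.7 × g
Increase = 51,307.7 − 15,346.3 = 35,961.4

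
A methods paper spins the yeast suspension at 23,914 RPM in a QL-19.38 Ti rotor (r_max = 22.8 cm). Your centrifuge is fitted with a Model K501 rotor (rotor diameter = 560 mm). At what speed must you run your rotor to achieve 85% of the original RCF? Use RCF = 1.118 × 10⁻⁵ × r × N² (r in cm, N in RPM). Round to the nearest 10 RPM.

RCF_original = 1.118 × 10⁻⁵ × 22.8 × (23914)² = 1.118 × 10⁻⁵ × 22.8 × 571,879,396 ≈ 145,774.3 × g
Target RCF = 0.85 × 145,774.3 ≈ 123,908.2 × g
Your rotor: r = 560 mm / 2 = 280 mm = 28 cm
123,908.2 = 1.118 × 10⁻⁵ × 28 × N²
N² = 123,908.2 / (31.304 × 10⁻⁵) = 395,822,259
N ≈ √395,822,259 ≈ 19,895.3

≈ 19900 RPM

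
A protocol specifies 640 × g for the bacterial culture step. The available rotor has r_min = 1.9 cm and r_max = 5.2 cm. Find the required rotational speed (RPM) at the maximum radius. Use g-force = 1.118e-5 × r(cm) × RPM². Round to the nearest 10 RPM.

Use r_max = 5.2 cm.
640 = 1.118 × 10⁻⁵ × 5.2 × N²
N² = 640 / (5.8136 × 10⁻⁵) = 11,008,669
N ≈ √11,008,669 ≈ 3,317.9

≈ 3320 RPM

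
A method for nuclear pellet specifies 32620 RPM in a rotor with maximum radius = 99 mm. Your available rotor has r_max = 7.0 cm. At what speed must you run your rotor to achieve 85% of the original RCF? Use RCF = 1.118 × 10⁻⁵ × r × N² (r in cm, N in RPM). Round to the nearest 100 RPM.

Original rotor: r = 99 mm = 9.9 cm
RCF_original = 1.118 × 10⁻⁵ × 9.9 × (32620)² = 1.118 × 10⁻⁵ × 9.9 × 1,064,064,400 ≈ 117,772.8 × g
Target RCF = 0.85 × 117,772.8 ≈ 100,106.9 × g
100,106.9 = 1.118 × 10⁻⁵ × 7 × N²
N² = 100,106.9 / (7.826 × 10⁻⁵) = 1,279,157,935
N ≈ √1,279,157,935 ≈ 35,765.3

≈ 35800 RPM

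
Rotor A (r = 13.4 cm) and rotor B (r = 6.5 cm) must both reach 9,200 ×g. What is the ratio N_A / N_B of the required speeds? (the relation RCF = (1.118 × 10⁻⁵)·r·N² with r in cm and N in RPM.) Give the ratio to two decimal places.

0.70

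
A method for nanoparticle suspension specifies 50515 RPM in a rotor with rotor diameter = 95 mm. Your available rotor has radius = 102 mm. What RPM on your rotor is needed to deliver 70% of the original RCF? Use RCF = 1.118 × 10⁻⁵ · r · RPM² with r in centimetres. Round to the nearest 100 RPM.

Original rotor: r = 95 mm / 2 = 47.5 mm = 4.75 cm
RCF_original = 1.118 × 10⁻⁵ × 4.75 × (50515)² = 1.118 × 10⁻⁵ × 4.75 × 2,551,765,225 ≈ 135,511.5 × g
Target RCF = 0.7 × 135,511.5 ≈ 94,858 × g
Your rotor: r = 102 mm = 10.2 cm
94,858 = 1.118 × 10⁻⁵ × 10.2 × N²
N² = 94,858 / (11.4036 × 10⁻⁵) = 831,825,038
N ≈ √831,825,038 ≈ 28,841.4

≈ 28800 RPM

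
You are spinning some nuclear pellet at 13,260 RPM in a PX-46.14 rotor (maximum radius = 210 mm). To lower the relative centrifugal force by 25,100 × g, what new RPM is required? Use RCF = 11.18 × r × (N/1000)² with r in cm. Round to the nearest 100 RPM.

≈ 8300 RPM

r = 210 mm = 21.0 cm
Current RCF = 11.18 × 21 × (13.26)² = 11.18 × 21 × 175.8276 ≈ 41,280.8 × g
Target RCF = 41,280.8 − 25,100 = 16,180.8 × g
(N/1000)² = 16,180.8 / 234.78 = 68.91899
N = 1000 × √68.91899 ≈ 8,301.7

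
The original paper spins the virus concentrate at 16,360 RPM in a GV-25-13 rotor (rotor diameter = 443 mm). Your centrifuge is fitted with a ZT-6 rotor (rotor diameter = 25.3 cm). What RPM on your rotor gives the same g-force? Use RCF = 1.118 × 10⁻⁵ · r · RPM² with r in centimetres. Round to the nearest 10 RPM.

Original rotor: r = 443 mm / 2 = 221.5 mm = 22.15 cm
RCF_original = 1.118 × 10⁻⁵ × 22.15 × (16360)² = 1.118 × 10⁻⁵ × 22.15 × 267,649,600 ≈ 66,279.9 × g
Your rotor: r = 25.3 / 2 = 12.65 cm
66,279.9 = 1.118 × 10⁻⁵ × 12.65 × N²
N² = 66,279.9 / (14.1427 × 10⁻⁵) = 468,650,965
N ≈ √468,650,965 ≈ 21,648.3

21650 RPM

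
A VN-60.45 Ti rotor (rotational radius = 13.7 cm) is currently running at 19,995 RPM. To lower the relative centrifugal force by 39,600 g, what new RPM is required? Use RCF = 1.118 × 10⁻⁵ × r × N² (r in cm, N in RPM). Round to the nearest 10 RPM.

11890 RPM

Current RCF = 1.118 × 10⁻⁵ × 13.7 × (19995)² = 1.118 × 10⁻⁵ × 13.7 × 399,800,025 ≈ 61,235.8 × g
Target RCF = 61,235.8 − 39,600 = 21,635.8 × g
N² = 21,635.8 / (15.3166 × 10⁻⁵) = 141,257,198
N ≈ √141,257,198 ≈ 11,885.2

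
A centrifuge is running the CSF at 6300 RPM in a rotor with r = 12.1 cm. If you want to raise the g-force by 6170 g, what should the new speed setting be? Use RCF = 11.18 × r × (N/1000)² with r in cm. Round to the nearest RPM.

≈ 9236 RPM

Current RCF = 11.18 × 12.1 × (6.3)² = 11.18 × 12.1 × 39.69 ≈ 5,369.2 × g
Target RCF = 5,369.2 + 6,170 = 11,539.2 × g
(N/1000)² = 11,539.2 / 135.278 = 85.2999
N = 1000 × √85.2999 ≈ 9,235.8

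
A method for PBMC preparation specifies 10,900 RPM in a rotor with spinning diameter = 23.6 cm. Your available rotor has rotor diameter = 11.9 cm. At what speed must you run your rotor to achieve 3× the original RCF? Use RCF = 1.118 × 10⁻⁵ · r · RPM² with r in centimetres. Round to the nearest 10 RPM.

Original rotor: r = 23.6 / 2 = 11.8 cm
RCF = 1.118 × 10⁻⁵ × r × N²
RCF_original = 1.118 × 10⁻⁵ × 11.8 × (10900)² = 1.118 × 10⁻⁵ × 11.8 × 118,810,000 ≈ 15,673.9 × g
Target RCF = 3 × 15,673.9 ≈ 47,021.7 × g
Your rotor: r = 11.9 / 2 = 5.95 cm
47,021.7 = 1.118 × 10⁻⁵ × 5.95 × N²
N² = 47,021.7 / (6.6521 × 10⁻⁵) = 706,870,011
N ≈ √706,870,011 ≈ 26,587.0

26590 RPM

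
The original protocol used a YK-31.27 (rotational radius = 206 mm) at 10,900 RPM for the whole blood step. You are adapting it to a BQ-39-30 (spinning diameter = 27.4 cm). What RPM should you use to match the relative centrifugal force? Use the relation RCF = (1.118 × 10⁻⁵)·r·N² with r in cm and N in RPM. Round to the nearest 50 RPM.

Original rotor: r = 206 mm = 20.6 cm
RCF_original = 1.118 × 10⁻⁵ × 20.6 × (10900)² = 1.118 × 10⁻⁵ × 20.6 × 118,810,000 ≈ 27,362.9 × g
Your rotor: r = 27.4 / 2 = 13.7 cm
27,362.9 = 1.118 × 10⁻⁵ × 13.7 × N²
N² = 27,362.9 / (15.3166 × 10⁻⁵) = 178,648,656
N ≈ √178,648,656 ≈ 13,366.0

≈ 13350 RPM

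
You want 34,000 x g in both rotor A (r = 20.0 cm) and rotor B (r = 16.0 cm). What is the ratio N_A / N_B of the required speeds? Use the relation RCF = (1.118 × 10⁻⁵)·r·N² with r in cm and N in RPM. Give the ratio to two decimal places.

0.89

At fixed RCF, N ∝ 1/√r, so N_A/N_B = √(r_B/r_A) = √(16.0/20.0) = √0.800000 = 0.8944.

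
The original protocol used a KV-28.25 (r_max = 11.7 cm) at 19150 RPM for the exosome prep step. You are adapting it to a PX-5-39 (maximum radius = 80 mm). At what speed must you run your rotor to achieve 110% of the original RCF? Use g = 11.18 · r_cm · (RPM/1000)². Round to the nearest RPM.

≈ 24289 RPM

RCF_original = 11.18 × 11.7 × (19.15)² = 11.18 × 11.7 × 366.7225 ≈ 47,969.5 × g
Target RCF = 1.1 × 47,969.5 ≈ 52,766.5 × g
Your rotor: r = 80 mm = 8.0 cm
52,766.5 = 11.18 × 8 × (N/1000)²
(N/1000)² = 52,766.5 / 89.44 = 589.9653
N = 1000 × √589.9653 ≈ 24,289.2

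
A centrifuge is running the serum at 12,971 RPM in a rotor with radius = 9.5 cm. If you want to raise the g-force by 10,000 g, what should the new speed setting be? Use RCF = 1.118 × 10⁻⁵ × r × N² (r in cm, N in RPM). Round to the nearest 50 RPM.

Current RCF = 1.118 × 10⁻⁵ × 9.5 × (12971)² = 1.118 × 10⁻⁵ × 9.5 × 168,246,841 ≈ 17,869.5 × g
Target RCF = 17,869.5 + 10,000 = 27,869.5 × g
N² = 27,869.5 / (10.621 × 10⁻⁵) = 262,399,962
N ≈ √262,399,962 ≈ 16,198.8

≈ 16200 RPM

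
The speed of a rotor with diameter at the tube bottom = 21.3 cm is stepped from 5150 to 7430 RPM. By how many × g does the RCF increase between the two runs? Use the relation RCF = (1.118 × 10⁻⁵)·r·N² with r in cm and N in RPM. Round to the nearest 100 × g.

≈ 3400 × g

r = 21.3 / 2 = 10.65 cm
RCF₁ = 1.118 × 10⁻⁵ × 10.65 × (5150)² = 1.118 × 10⁻⁵ × 10.65 × 26,522,500 ≈ 3,158 × g
RCF₂ = 1.118 × 10⁻⁵ × 10.65 × (7430)² = 1.118 × 10⁻⁵ × 10.65 × 55,204,900 ≈ 6,573.1 × g
Increase = 6,573.1 − 3,158 = 3,415.1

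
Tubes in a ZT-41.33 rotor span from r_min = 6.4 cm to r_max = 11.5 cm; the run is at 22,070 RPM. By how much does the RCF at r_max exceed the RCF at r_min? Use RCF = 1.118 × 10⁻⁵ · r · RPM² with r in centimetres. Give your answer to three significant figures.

≈ 27800 ×g

ΔRCF = 1.118 × 10⁻⁵ × (r_max − r_min) × N² = 1.118 × 10⁻⁵ × 5.1 × 487,084,900 ≈ 27,772.6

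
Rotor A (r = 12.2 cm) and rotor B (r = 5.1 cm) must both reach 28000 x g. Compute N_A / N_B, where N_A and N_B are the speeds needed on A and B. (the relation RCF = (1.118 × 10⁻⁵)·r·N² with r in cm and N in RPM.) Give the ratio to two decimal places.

At fixed RCF, N ∝ 1/√r, so N_A/N_B = √(r_B/r_A) = √(5.1/12.2) = √0.418033 = 0.6466.

0.65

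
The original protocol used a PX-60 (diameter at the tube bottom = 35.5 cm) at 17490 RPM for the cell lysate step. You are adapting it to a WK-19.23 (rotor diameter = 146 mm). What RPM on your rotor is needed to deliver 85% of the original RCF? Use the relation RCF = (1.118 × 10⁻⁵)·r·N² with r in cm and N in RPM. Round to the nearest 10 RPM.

Original rotor: r = 35.5 / 2 = 17.75 cm
RCF_original = 1.118 × 10⁻⁵ × 17.75 × (17490)² = 1.118 × 10⁻⁵ × 17.75 × 305,900,100 ≈ 60,704.3 × g
Target RCF = 0.85 × 60,704.3 ≈ 51,598.7 × g
Your rotor: r = 146 mm / 2 = 73 mm = 7.3 cm
51,598.7 = 1.118 × 10⁻⁵ × 7.3 × N²
N² = 51,598.7 / (8.1614 × 10⁻⁵) = 632,228,539
N ≈ √632,228,539 ≈ 25,144.2

25140 RPM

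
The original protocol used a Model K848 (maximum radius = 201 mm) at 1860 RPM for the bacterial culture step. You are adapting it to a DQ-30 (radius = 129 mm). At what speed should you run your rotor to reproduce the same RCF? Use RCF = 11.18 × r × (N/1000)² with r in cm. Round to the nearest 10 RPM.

≈ 2320 RPM

Original rotor: r = 201 mm = 20.1 cm
RCF_original = 11.18 × 20.1 × (1.86)² = 11.18 × 20.1 × 3.4596 ≈ 777.4 × g
Your rotor: r = 129 mm = 12.9 cm
777.4 = 11.18 × 12.9 × (N/1000)²
(N/1000)² = 777.4 / 144.222 = 5.390301
N = 1000 × √5.390301 ≈ 2,321.7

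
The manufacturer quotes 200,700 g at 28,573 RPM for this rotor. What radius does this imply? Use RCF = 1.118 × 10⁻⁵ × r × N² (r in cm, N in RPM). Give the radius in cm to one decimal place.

≈ 22.0 cm

RCF = 1.118 × 10⁻⁵ × r × N²
200700 = 1.118 × 10⁻⁵ × r × (28573)²
r = 200700 / (1.118 × 10⁻⁵ × 816,416,329) = 200700 / 9127.535 ≈ 21.988 cm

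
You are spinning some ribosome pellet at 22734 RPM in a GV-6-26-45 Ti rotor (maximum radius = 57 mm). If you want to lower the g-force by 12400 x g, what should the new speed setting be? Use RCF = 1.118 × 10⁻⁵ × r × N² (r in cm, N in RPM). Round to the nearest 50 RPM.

17950 RPM

r = 57 mm = 5.7 cm
Current RCF = 1.118 × 10⁻⁵ × 5.7 × (22734)² = 1.118 × 10⁻⁵ × 5.7 × 516,834,756 ≈ 32,935.8 × g
Target RCF = 32,935.8 − 12,400 = 20,535.8 × g
N² = 20,535.8 / (6.3726 × 10⁻⁵) = 322,251,514
N ≈ √322,251,514 ≈ 17,951.4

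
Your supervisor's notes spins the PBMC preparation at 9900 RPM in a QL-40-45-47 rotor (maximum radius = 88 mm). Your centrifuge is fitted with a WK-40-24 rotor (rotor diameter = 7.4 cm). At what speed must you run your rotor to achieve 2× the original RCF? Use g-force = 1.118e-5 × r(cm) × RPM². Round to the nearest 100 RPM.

≈ 21600 RPM

Original rotor: r = 88 mm = 8.8 cm
RCF_original = 1.118 × 10⁻⁵ × 8.8 × (9900)² = 1.118 × 10⁻⁵ × 8.8 × 98,010,000 ≈ 9,642.6 × g
Target RCF = 2 × 9,642.6 ≈ 19,285.2 × g
Your rotor: r = 7.4 / 2 = 3.7 cm
19,285.2 = 1.118 × 10⁻⁵ × 3.7 × N²
N² = 19,285.2 / (4.1366 × 10⁻⁵) = 466,208,964
N ≈ √466,208,964 ≈ 21,591.9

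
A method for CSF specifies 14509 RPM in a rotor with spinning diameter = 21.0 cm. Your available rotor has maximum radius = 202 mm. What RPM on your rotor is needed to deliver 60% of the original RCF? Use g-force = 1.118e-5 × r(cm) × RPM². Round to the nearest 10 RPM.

Original rotor: r = 21.0 / 2 = 10.5 cm
RCF_original = 1.118 × 10⁻⁵ × 10.5 × (14509)² = 1.118 × 10⁻⁵ × 10.5 × 210,511,081 ≈ 24,711.9 × g
Target RCF = 0.6 × 24,711.9 ≈ 14,827.1 × g
Your rotor: r = 202 mm = 20.2 cm
14,827.1 = 1.118 × 10⁻⁵ × 20.2 × N²
N² = 14,827.1 / (22.5836 × 10⁻⁵) = 65,654,280
N ≈ √65,654,280 ≈ 8,102.7

8100 RPM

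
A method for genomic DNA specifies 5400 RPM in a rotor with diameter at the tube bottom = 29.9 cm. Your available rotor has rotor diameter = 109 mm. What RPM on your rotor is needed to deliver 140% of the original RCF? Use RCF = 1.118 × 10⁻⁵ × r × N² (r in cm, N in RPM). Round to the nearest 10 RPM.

Original rotor: r = 29.9 / 2 = 14.95 cm
RCF = 1.118 × 10⁻⁵ × r × N²
RCF_original = 1.118 × 10⁻⁵ × 14.95 × (5400)² = 1.118 × 10⁻⁵ × 14.95 × 29,160,000 ≈ 4,873.8 × g
Target RCF = 1.4 × 4,873.8 ≈ 6,823.3 × g
Your rotor: r = 109 mm / 2 = 54.5 mm = 5.45 cm
6,823.3 = 1.118 × 10⁻⁵ × 5.45 × N²
N² = 6,823.3 / (6.0931 × 10⁻⁵) = 111,984,048
N ≈ √111,984,048 ≈ 10,582.3

10580 RPM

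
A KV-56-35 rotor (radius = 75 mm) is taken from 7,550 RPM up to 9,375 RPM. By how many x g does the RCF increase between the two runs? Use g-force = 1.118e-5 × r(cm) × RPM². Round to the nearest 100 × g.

≈ 2600 x g

r = 75 mm = 7.5 cm
RCF₁ = 1.118 × 10⁻⁵ × 7.5 × (7550)² = 1.118 × 10⁻⁵ × 7.5 × 57,002,500 ≈ 4,779.7 × g
RCF₂ = 1.118 × 10⁻⁵ × 7.5 × (9375)² = 1.118 × 10⁻⁵ × 7.5 × 87,890,625 ≈ 7,369.6 × g
Increase = 7,369.6 − 4,779.7 = 2,589.9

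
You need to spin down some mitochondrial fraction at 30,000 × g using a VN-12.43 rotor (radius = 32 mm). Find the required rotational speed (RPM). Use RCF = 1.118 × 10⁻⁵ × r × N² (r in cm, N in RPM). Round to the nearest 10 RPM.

N ≈ 28960 RPM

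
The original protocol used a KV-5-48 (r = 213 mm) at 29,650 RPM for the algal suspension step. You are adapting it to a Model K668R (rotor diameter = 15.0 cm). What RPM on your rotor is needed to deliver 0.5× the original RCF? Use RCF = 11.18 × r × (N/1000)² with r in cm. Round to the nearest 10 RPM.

Original rotor: r = 213 mm = 21.3 cm
RCF_original = 11.18 × 21.3 × (29.65)² = 11.18 × 21.3 × 879.1225 ≈ 209,349 × g
Target RCF = 0.5 × 209,349 ≈ 104,674.5 × g
Your rotor: r = 15.0 / 2 = 7.5 cm
104,674.5 = 11.18 × 7.5 × (N/1000)²
(N/1000)² = 104,674.5 / 83.85 = 1248.354
N = 1000 × √1248.354 ≈ 35,332.1

35330 RPM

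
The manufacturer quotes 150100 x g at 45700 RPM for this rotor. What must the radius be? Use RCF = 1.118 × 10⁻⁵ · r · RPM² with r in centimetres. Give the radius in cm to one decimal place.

RCF = 1.118 × 10⁻⁵ × r × N²
150100 = 1.118 × 10⁻⁵ × r × (45700)²
r = 150100 / (1.118 × 10⁻⁵ × 2,088,490,000) = 150100 / 23349.32 ≈ 6.428 cm

≈ 6.4 cm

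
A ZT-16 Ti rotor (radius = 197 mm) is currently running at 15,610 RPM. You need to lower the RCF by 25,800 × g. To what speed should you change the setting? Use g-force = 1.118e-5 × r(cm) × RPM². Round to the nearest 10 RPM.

N₂ ≈ 11250 RPM

r = 197 mm = 19.7 cm
Current RCF = 1.118 × 10⁻⁵ × 19.7 × (15610)² = 1.118 × 10⁻⁵ × 19.7 × 243,672,100 ≈ 53,667.8 × g
Target RCF = 53,667.8 − 25,800 = 27,867.8 × g
N² = 27,867.8 / (22.0246 × 10⁻⁵) = 126,530,334
N ≈ √126,530,334 ≈ 11,248.6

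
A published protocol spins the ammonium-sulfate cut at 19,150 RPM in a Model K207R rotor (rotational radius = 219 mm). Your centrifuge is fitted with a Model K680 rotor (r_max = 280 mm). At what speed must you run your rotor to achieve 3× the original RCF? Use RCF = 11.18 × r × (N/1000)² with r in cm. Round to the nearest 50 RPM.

29350 RPM

Original rotor: r = 219 mm = 21.9 cm
RCF = 11.18 × r × (N/1000)²
RCF_original = 11.18 × 21.9 × (19.15)² = 11.18 × 21.9 × 366.7225 ≈ 89,789.1 × g
Target RCF = 3 × 89,789.1 ≈ 269,367.3 × g
Your rotor: r = 280 mm = 28.0 cm
269,367.3 = 11.18 × 28 × (N/1000)²
(N/1000)² = 269,367.3 / 313.04 = 860.4884
N = 1000 × √860.4884 ≈ 29,334.1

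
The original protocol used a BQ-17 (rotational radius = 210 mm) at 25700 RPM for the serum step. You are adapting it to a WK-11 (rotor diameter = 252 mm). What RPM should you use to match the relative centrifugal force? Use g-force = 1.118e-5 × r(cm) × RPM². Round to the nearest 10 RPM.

33180 RPM

Original rotor: r = 210 mm = 21.0 cm
RCF = 1.118 × 10⁻⁵ × r × N²
RCF_original = 1.118 × 10⁻⁵ × 21 × (25700)² = 1.118 × 10⁻⁵ × 21 × 660,490,000 ≈ 155,069.8 × g
Your rotor: r = 252 mm / 2 = 126 mm = 12.6 cm
155,069.8 = 1.118 × 10⁻⁵ × 12.6 × N²
N² = 155,069.8 / (14.0868 × 10⁻⁵) = 1,100,816,367
N ≈ √1,100,816,367 ≈ 33,178.6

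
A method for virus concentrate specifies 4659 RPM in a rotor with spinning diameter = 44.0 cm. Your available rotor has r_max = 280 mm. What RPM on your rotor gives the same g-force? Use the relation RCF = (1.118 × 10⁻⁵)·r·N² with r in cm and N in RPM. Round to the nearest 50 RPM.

Original rotor: r = 44.0 / 2 = 22 cm
RCF_original = 1.118 × 10⁻⁵ × 22 × (4659)² = 1.118 × 10⁻⁵ × 22 × 21,706,281 ≈ 5,338.9 × g
Your rotor: r = 280 mm = 28.0 cm
5,338.9 = 1.118 × 10⁻⁵ × 28 × N²
N² = 5,338.9 / (31.304 × 10⁻⁵) = 17,055,009
N ≈ √17,055,009 ≈ 4,129.8

4150 RPM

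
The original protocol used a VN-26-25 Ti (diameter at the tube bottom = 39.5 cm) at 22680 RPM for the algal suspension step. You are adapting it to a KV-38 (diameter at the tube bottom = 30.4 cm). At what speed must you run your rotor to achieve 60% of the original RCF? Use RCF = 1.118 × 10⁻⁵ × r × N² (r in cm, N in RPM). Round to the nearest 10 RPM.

≈ 20030 RPM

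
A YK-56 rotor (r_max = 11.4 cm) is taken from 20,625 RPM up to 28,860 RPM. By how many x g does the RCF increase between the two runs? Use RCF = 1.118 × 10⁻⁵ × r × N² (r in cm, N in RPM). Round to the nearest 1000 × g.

52000 x g

RCF₁ = 1.118 × 10⁻⁵ × 11.4 × (20625)² = 1.118 × 10⁻⁵ × 11.4 × 425,390,625 ≈ 54,216.9 × g
RCF₂ = 1.118 × 10⁻⁵ × 11.4 × (28860)² = 1.118 × 10⁻⁵ × 11.4 × 832,899,600 ≈ 106,154.7 × g
Increase = 106,154.7 − 54,216.9 = 51,937.8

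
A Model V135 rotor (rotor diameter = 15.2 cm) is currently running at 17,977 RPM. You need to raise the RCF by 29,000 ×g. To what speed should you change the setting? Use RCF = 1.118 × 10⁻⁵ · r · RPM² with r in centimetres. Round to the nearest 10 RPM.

≈ 25780 RPM

r = 15.2 / 2 = 7.6 cm
Current RCF = 1.118 × 10⁻⁵ × 7.6 × (17977)² = 1.118 × 10⁻⁵ × 7.6 × 323,172,529 ≈ 27,459.3 × g
Target RCF = 27,459.3 + 29,000 = 56,459.3 × g
N² = 56,459.3 / (8.4968 × 10⁻⁵) = 664,477,215
N ≈ √664,477,215 ≈ 25,777.5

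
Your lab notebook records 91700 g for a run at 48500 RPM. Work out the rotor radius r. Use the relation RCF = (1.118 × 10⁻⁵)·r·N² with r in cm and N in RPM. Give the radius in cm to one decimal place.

91700 = 1.118 × 10⁻⁵ × r × (48500)²
r = 91700 / (1.118 × 10⁻⁵ × 2,352,250,000) = 91700 / 26298.15 ≈ 3.487 cm

r ≈ 3.5 cm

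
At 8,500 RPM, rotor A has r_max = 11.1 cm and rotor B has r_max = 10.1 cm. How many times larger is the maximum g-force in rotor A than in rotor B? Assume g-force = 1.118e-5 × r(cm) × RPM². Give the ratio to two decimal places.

1.10

At fixed N, RCF ∝ r, so RCF_A/RCF_B = r_A/r_B = 11.1 / 10.1 = 1.0990.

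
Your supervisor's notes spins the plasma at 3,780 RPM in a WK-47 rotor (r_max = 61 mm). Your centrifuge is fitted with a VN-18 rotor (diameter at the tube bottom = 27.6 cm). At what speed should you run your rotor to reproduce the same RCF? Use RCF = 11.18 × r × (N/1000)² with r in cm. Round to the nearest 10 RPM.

Original rotor: r = 61 mm = 6.1 cm
RCF_original = 11.18 × 6.1 × (3.78)² = 11.18 × 6.1 × 14.2884 ≈ 974.4 × g
Your rotor: r = 27.6 / 2 = 13.8 cm
974.4 = 11.18 × 13.8 × (N/1000)²
(N/1000)² = 974.4 / 154.284 = 6.315626
N = 1000 × √6.315626 ≈ 2,513.1

≈ 2510 RPM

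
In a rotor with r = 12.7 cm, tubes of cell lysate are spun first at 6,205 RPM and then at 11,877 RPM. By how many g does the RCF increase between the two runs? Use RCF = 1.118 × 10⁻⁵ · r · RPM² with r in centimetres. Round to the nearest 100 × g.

≈ 14600 g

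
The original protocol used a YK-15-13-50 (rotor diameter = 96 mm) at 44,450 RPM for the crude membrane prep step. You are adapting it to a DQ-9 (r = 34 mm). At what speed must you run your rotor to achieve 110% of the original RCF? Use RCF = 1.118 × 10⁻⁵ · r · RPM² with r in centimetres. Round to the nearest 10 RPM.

Original rotor: r = 96 mm / 2 = 48 mm = 4.8 cm
RCF_original = 1.118 × 10⁻⁵ × 4.8 × (44450)² = 1.118 × 10⁻⁵ × 4.8 × 1,975,802,500 ≈ 106,029.5 × g
Target RCF = 1.1 × 106,029.5 ≈ 116,632.5 × g
Your rotor: r = 34 mm = 3.4 cm
116,632.5 = 1.118 × 10⁻⁵ × 3.4 × N²
N² = 116,632.5 / (3.8012 × 10⁻⁵) = 3,068,307,377
N ≈ √3,068,307,377 ≈ 55,392.3

55390 RPM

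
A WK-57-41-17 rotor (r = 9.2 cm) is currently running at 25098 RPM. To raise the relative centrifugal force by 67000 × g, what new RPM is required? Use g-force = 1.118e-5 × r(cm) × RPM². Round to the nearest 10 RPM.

35800 RPM

Current RCF = 1.118 × 10⁻⁵ × 9.2 × (25098)² = 1.118 × 10⁻⁵ × 9.2 × 629,909,604 ≈ 64,790 × g
Target RCF = 64,790 + 67,000 = 131,790 × g
N² = 131,790 / (10.2856 × 10⁻⁵) = 1,281,305,903
N ≈ √1,281,305,903 ≈ 35,795.3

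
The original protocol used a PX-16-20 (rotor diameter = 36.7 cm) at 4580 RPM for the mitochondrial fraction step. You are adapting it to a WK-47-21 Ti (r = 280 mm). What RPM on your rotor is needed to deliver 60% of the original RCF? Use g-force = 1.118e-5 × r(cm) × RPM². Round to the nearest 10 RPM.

≈ 2870 RPM

Original rotor: r = 36.7 / 2 = 18.35 cm
RCF = 1.118 × 10⁻⁵ × r × N²
RCF_original = 1.118 × 10⁻⁵ × 18.35 × (4580)² = 1.118 × 10⁻⁵ × 18.35 × 20,976,400 ≈ 4,303.4 × g
Target RCF = 0.6 × 4,303.4 ≈ 2,582 × g
Your rotor: r = 280 mm = 28.0 cm
2,582 = 1.118 × 10⁻⁵ × 28 × N²
N² = 2,582 / (31.304 × 10⁻⁵) = 8,248,147
N ≈ √8,248,147 ≈ 2,872.0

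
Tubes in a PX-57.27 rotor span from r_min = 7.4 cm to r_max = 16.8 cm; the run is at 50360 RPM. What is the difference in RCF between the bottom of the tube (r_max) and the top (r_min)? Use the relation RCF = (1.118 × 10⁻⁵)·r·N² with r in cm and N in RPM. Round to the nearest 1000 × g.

RCF_max = 1.118 × 10⁻⁵ × 16.8 × (50360)² = 1.118 × 10⁻⁵ × 16.8 × 2,536,129,600 ≈ 476,346 × g
RCF_min = 1.118 × 10⁻⁵ × 7.4 × (50360)² = 1.118 × 10⁻⁵ × 7.4 × 2,536,129,600 ≈ 209,819.1 × g
ΔRCF = 476,346 − 209,819.1 = 266,526.9

267000 × g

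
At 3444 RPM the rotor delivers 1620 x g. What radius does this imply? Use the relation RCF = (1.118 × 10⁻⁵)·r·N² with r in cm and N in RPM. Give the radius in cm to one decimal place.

r ≈ 12.2 cm

1620 = 1.118 × 10⁻⁵ × r × (3444)²
r = 1620 / (1.118 × 10⁻⁵ × 11,861,136) = 1620 / 132.6075 ≈ 12.217 cm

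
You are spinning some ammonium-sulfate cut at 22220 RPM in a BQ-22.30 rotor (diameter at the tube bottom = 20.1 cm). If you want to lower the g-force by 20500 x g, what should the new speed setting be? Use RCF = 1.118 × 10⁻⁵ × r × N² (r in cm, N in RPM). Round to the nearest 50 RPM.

N₂ ≈ 17650 RPM

r = 20.1 / 2 = 10.05 cm
Current RCF = 1.118 × 10⁻⁵ × 10.05 × (22220)² = 1.118 × 10⁻⁵ × 10.05 × 493,728,400 ≈ 55,474.8 × g
Target RCF = 55,474.8 − 20,500 = 34,974.8 × g
N² = 34,974.8 / (11.2359 × 10⁻⁵) = 311,277,245
N ≈ √311,277,245 ≈ 17,643.1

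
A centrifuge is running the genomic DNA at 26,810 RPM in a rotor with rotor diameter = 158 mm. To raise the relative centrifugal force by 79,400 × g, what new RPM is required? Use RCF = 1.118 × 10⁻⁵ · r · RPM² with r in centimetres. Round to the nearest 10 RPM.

r = 158 mm / 2 = 79 mm = 7.9 cm
Current RCF = 1.118 × 10⁻⁵ × 7.9 × (26810)² = 1.118 × 10⁻⁵ × 7.9 × 718,776,100 ≈ 63,483.7 × g
Target RCF = 63,483.7 + 79,400 = 142,883.7 × g
N² = 142,883.7 / (8.8322 × 10⁻⁵) = 1,617,758,882
N ≈ √1,617,758,882 ≈ 40,221.4

40220 RPM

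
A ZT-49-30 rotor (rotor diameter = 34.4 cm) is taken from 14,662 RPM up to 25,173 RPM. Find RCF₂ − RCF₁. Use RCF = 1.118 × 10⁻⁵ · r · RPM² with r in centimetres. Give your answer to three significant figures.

80500 g

r = 34.4 / 2 = 17.2 cm
RCF₁ = 1.118 × 10⁻⁵ × 17.2 × (14662)² = 1.118 × 10⁻⁵ × 17.2 × 214,974,244 ≈ 41,338.7 × g
RCF₂ = 1.118 × 10⁻⁵ × 17.2 × (25173)² = 1.118 × 10⁻⁵ × 17.2 × 633,679,929 ≈ 121,854.1 × g
Increase = 121,854.1 − 41,338.7 = 80,515.4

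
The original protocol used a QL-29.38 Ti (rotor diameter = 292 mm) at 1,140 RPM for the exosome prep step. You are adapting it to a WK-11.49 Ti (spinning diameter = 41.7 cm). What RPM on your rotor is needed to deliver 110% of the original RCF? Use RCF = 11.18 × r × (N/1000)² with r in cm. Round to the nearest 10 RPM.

Original rotor: r = 292 mm / 2 = 146 mm = 14.6 cm
RCF = 11.18 × r × (N/1000)²
RCF_original = 11.18 × 14.6 × (1.14)² = 11.18 × 14.6 × 1.2996 ≈ 212.1 × g
Target RCF = 1.1 × 212.1 ≈ 233.3 × g
Your rotor: r = 41.7 / 2 = 20.85 cm
233.3 = 11.18 × 20.85 × (N/1000)²
(N/1000)² = 233.3 / 233.103 = 1.000845
N = 1000 × √1.000845 ≈ 1,000.4

1000 RPM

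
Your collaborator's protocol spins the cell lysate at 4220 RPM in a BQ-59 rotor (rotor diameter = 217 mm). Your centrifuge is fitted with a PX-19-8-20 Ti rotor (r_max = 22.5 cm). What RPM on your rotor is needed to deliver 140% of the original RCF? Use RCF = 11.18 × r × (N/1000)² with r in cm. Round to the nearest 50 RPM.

Original rotor: r = 217 mm / 2 = 108.5 mm = 10.85 cm
RCF_original = 11.18 × 10.85 × (4.22)² = 11.18 × 10.85 × 17.8084 ≈ 2,160.2 × g
Target RCF = 1.4 × 2,160.2 ≈ 3,024.3 × g
3,024.3 = 11.18 × 22.5 × (N/1000)²
(N/1000)² = 3,024.3 / 251.55 = 12.02266
N = 1000 × √12.02266 ≈ 3,467.4

≈ 3450 RPM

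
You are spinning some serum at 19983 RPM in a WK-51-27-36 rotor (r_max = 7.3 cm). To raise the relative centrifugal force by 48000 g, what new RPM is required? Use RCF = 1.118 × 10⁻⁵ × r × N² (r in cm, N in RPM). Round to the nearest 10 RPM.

N₂ ≈ 31420 RPM

Current RCF = 1.118 × 10⁻⁵ × 7.3 × (19983)² = 1.118 × 10⁻⁵ × 7.3 × 399,320,289 ≈ 32,590.1 × g
Target RCF = 32,590.1 + 48,000 = 80,590.1 × g
N² = 80,590.1 / (8.1614 × 10⁻⁵) = 987,454,358
N ≈ √987,454,358 ≈ 31,423.8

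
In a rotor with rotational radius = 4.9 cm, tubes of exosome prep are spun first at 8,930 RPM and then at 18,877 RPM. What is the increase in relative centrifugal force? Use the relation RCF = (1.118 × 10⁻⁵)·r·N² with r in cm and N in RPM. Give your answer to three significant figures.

≈ 15200 x g

RCF₁ = 1.118 × 10⁻⁵ × 4.9 × (8930)² = 1.118 × 10⁻⁵ × 4.9 × 79,744,900 ≈ 4,368.6 × g
RCF₂ = 1.118 × 10⁻⁵ × 4.9 × (18877)² = 1.118 × 10⁻⁵ × 4.9 × 356,341,129 ≈ 19,521.1 × g
Increase = 19,521.1 − 4,368.6 = 15,152.5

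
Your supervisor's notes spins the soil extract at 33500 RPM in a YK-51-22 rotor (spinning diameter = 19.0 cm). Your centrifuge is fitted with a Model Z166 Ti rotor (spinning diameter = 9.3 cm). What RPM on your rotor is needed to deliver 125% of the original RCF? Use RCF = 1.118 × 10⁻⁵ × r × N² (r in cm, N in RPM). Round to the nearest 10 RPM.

53530 RPM

Original rotor: r = 19.0 / 2 = 9.5 cm
RCF_original = 1.118 × 10⁻⁵ × 9.5 × (33500)² = 1.118 × 10⁻⁵ × 9.5 × 1,122,250,000 ≈ 119,194.2 × g
Target RCF = 1.25 × 119,194.2 ≈ 148,992.8 × g
Your rotor: r = 9.3 / 2 = 4.65 cm
148,992.8 = 1.118 × 10⁻⁵ × 4.65 × N²
N² = 148,992.8 / (5.1987 × 10⁻⁵) = 2,865,962,645
N ≈ √2,865,962,645 ≈ 53,534.7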